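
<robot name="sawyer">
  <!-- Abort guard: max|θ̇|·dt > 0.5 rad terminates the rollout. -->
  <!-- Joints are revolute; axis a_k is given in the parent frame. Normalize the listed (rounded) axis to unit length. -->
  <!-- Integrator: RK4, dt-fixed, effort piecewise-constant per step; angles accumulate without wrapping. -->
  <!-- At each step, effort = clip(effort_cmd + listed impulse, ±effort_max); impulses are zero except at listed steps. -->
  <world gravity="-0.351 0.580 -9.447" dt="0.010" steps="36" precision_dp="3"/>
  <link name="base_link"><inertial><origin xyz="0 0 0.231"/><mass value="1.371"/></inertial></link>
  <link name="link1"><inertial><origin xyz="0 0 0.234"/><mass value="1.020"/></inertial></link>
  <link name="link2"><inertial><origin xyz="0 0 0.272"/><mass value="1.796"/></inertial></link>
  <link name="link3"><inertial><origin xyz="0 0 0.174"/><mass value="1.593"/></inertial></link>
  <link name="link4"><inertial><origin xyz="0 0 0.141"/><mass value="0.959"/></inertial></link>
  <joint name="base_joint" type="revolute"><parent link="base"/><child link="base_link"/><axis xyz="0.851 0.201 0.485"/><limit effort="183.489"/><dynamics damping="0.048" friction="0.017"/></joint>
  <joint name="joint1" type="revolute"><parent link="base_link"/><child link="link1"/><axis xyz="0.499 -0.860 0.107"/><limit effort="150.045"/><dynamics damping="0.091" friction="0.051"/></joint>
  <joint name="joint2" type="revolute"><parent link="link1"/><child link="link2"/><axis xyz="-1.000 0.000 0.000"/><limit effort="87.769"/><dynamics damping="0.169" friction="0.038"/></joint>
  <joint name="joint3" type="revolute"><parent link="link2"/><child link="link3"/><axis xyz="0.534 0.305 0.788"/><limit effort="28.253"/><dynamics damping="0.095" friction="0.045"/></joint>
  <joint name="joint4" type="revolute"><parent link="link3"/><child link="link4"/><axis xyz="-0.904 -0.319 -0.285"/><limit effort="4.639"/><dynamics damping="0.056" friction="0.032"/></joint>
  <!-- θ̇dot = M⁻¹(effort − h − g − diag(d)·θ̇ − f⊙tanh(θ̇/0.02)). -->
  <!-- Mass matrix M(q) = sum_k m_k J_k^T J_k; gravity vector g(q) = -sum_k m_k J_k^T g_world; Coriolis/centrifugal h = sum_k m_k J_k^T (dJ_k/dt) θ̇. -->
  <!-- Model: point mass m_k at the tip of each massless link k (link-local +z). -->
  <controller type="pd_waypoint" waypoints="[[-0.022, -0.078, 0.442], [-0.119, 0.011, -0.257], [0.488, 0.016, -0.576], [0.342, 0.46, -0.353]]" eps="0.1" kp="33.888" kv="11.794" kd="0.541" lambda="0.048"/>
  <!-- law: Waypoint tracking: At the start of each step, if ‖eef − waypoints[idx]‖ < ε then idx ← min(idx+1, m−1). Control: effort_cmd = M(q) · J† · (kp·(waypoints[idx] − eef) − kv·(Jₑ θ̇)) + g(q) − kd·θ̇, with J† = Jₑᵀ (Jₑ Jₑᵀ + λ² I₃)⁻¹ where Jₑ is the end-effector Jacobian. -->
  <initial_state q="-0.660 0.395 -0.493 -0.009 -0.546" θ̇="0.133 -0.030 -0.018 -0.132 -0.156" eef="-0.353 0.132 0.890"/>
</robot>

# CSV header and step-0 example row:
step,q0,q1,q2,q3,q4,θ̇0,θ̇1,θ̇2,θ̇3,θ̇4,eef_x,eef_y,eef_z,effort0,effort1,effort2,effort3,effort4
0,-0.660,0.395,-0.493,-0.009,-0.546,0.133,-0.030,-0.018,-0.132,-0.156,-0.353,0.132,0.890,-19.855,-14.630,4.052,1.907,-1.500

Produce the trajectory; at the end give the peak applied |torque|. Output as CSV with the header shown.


step,q0,q1,q2,q3,q4,θ̇0,θ̇1,θ̇2,θ̇3,θ̇4,eef_x,eef_y,eef_z,effort0,effort1,effort2,effort3,effort4
1,-0.661,0.394,-0.497,-0.008,-0.549,-0.330,-0.121,-0.738,0.390,-0.427,-0.352,0.131,0.889,-15.706,-13.742,3.966,1.509,-1.158
2,-0.666,0.393,-0.507,-0.002,-0.554,-0.717,-0.203,-1.351,0.736,-0.686,-0.351,0.129,0.888,-11.232,-12.890,3.587,1.288,-0.862
3,-0.675,0.390,-0.523,0.007,-0.562,-1.033,-0.270,-1.848,1.018,-0.848,-0.348,0.127,0.885,-6.707,-12.014,3.010,1.150,-0.648
4,-0.687,0.387,-0.544,0.018,-0.571,-1.285,-0.325,-2.243,1.226,-0.966,-0.345,0.125,0.881,-2.320,-11.169,2.356,1.075,-0.476
5,-0.700,0.384,-0.568,0.031,-0.581,-1.479,-0.369,-2.547,1.377,-1.044,-0.342,0.122,0.877,1.784,-10.375,1.703,1.038,-0.337
6,-0.716,0.380,-0.594,0.045,-0.592,-1.623,-0.404,-2.775,1.480,-1.093,-0.338,0.120,0.871,5.513,-9.652,1.107,1.021,-0.221
7,-0.733,0.376,-0.623,0.060,-0.603,-1.726,-0.431,-2.941,1.545,-1.119,-0.334,0.118,0.865,8.819,-9.006,0.603,1.014,-0.123
8,-0.750,0.371,-0.653,0.076,-0.614,-1.795,-0.454,-3.057,1.579,-1.126,-0.329,0.116,0.859,11.686,-8.439,0.207,1.009,-0.038
9,-0.768,0.367,-0.684,0.092,-0.625,-1.835,-0.472,-3.132,1.589,-1.119,-0.325,0.113,0.852,14.125,-7.947,-0.075,1.000,0.037
10,-0.787,0.362,-0.715,0.108,-0.637,-1.853,-0.488,-3.176,1.581,-1.102,-0.320,0.111,0.845,16.162,-7.524,-0.245,0.985,0.105
11,-0.805,0.357,-0.747,0.124,-0.647,-1.853,-0.501,-3.196,1.560,-1.076,-0.315,0.109,0.837,17.832,-7.161,-0.311,0.963,0.166
12,-0.824,0.352,-0.779,0.139,-0.658,-1.838,-0.513,-3.196,1.530,-1.046,-0.310,0.107,0.829,19.173,-6.852,-0.283,0.934,0.222
13,-0.842,0.347,-0.811,0.154,-0.668,-1.812,-0.524,-3.182,1.493,-1.011,-0.305,0.105,0.821,20.226,-6.587,-0.172,0.897,0.273
14,-0.860,0.341,-0.843,0.169,-0.678,-1.777,-0.535,-3.157,1.453,-0.974,-0.299,0.103,0.813,21.028,-6.359,0.008,0.855,0.321
15,-0.878,0.336,-0.874,0.183,-0.688,-1.736,-0.545,-3.123,1.410,-0.935,-0.294,0.101,0.805,21.615,-6.163,0.249,0.807,0.365
16,-0.895,0.331,-0.905,0.197,-0.697,-1.689,-0.556,-3.082,1.366,-0.896,-0.289,0.099,0.797,22.020,-5.991,0.538,0.755,0.406
17,-0.911,0.325,-0.936,0.211,-0.706,-1.638,-0.566,-3.036,1.323,-0.858,-0.283,0.097,0.788,22.270,-5.839,0.867,0.699,0.444
18,-0.927,0.319,-0.966,0.224,-0.714,-1.584,-0.577,-2.986,1.280,-0.820,-0.278,0.094,0.780,22.392,-5.704,1.226,0.642,0.479
19,-0.943,0.313,-0.995,0.236,-0.722,-1.528,-0.588,-2.934,1.238,-0.783,-0.273,0.092,0.772,22.407,-5.581,1.609,0.583,0.512
20,-0.958,0.308,-1.024,0.248,-0.730,-1.471,-0.600,-2.879,1.198,-0.747,-0.268,0.090,0.763,22.335,-5.469,2.009,0.523,0.542
21,-0.972,0.301,-1.053,0.260,-0.737,-1.413,-0.611,-2.822,1.160,-0.713,-0.262,0.087,0.755,22.193,-5.364,2.421,0.464,0.569
22,-0.986,0.295,-1.081,0.272,-0.744,-1.354,-0.623,-2.764,1.124,-0.681,-0.257,0.085,0.747,21.995,-5.265,2.839,0.405,0.594
23,-0.999,0.289,-1.108,0.283,-0.751,-1.296,-0.636,-2.705,1.090,-0.650,-0.252,0.082,0.739,21.751,-5.171,3.259,0.348,0.616
24,-1.012,0.283,-1.135,0.293,-0.757,-1.237,-0.648,-2.646,1.059,-0.621,-0.247,0.079,0.731,21.474,-5.081,3.679,0.292,0.637
25,-1.024,0.276,-1.161,0.304,-0.763,-1.179,-0.661,-2.586,1.029,-0.593,-0.242,0.077,0.724,21.171,-4.992,4.095,0.238,0.655
26,-1.036,0.269,-1.187,0.314,-0.769,-1.122,-0.673,-2.526,1.002,-0.567,-0.237,0.074,0.716,20.849,-4.906,4.504,0.186,0.671
27,-1.047,0.263,-1.211,0.324,-0.774,-1.066,-0.685,-2.466,0.976,-0.543,-0.232,0.071,0.708,20.514,-4.821,4.905,0.137,0.685
28,-1.057,0.256,-1.236,0.334,-0.780,-1.010,-0.698,-2.406,0.952,-0.520,-0.228,0.068,0.701,20.172,-4.737,5.297,0.090,0.697
29,-1.067,0.249,-1.260,0.343,-0.785,-0.956,-0.710,-2.346,0.931,-0.499,-0.223,0.065,0.694,19.826,-4.653,5.677,0.045,0.708
30,-1.076,0.242,-1.283,0.352,-0.790,-0.903,-0.721,-2.286,0.911,-0.479,-0.218,0.062,0.687,19.480,-4.570,6.045,0.003,0.717
31,-1.085,0.234,-1.305,0.361,-0.794,-0.851,-0.733,-2.226,0.892,-0.461,-0.214,0.059,0.680,19.136,-4.488,6.400,-0.036,0.724
32,-1.093,0.227,-1.327,0.370,-0.799,-0.800,-0.743,-2.167,0.875,-0.444,-0.209,0.056,0.673,18.797,-4.406,6.742,-0.072,0.730
33,-1.101,0.219,-1.349,0.379,-0.803,-0.751,-0.753,-2.108,0.859,-0.428,-0.205,0.053,0.666,18.464,-4.324,7.069,-0.106,0.735
34,-1.108,0.212,-1.369,0.387,-0.808,-0.703,-0.762,-2.050,0.845,-0.414,-0.200,0.050,0.659,18.138,-4.242,7.383,-0.137,0.738
35,-1.115,0.204,-1.390,0.396,-0.812,-0.656,-0.771,-1.992,0.831,-0.400,-0.196,0.047,0.653,17.820,-4.161,7.682,-0.165,0.740
36,-1.121,0.197,-1.409,0.404,-0.816,-0.611,-0.778,-1.935,0.819,-0.388,-0.192,0.044,0.647,,,,,
# max |effort| (N·m): 22.407


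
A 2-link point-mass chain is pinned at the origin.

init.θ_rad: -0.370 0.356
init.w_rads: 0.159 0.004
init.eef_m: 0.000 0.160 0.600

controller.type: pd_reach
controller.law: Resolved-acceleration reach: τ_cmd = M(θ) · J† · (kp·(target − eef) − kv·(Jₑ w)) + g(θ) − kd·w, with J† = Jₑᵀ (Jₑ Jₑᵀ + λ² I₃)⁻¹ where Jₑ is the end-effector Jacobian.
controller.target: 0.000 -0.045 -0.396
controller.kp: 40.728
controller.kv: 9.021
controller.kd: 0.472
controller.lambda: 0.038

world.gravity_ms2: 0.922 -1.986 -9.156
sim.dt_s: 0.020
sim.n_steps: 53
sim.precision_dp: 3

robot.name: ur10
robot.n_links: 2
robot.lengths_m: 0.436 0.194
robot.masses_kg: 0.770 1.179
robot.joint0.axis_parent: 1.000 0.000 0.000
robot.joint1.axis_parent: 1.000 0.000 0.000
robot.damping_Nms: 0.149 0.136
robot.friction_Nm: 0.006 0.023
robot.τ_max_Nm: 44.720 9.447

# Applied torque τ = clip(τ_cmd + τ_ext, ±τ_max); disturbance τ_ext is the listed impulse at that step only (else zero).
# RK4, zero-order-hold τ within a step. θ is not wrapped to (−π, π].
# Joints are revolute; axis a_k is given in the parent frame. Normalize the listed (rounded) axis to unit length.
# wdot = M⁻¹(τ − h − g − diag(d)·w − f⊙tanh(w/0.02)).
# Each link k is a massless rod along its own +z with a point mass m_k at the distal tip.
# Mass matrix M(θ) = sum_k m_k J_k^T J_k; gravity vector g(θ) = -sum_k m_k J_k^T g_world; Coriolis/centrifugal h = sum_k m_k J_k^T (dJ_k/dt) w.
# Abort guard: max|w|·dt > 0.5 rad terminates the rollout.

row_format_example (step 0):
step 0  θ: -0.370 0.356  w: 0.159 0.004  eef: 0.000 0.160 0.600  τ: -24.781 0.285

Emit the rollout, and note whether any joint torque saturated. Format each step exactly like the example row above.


step 1  θ: -0.396 0.448  w: -2.649 8.662  eef: 0.000 0.158 0.596  τ: -18.185 -3.263
step 2  θ: -0.454 0.618  w: -3.167 8.293  eef: 0.000 0.160 0.583  τ: -10.367 -1.653
step 3  θ: -0.520 0.779  w: -3.445 7.879  eef: 0.000 0.167 0.566  τ: -4.881 -0.542
step 4  θ: -0.591 0.934  w: -3.583 7.549  eef: 0.000 0.178 0.545  τ: -1.187 0.131
step 5  θ: -0.663 1.082  w: -3.632 7.299  eef: 0.000 0.189 0.521  τ: 1.314 0.481
step 6  θ: -0.735 1.226  w: -3.621 7.102  eef: 0.000 0.201 0.495  τ: 3.034 0.601
step 7  θ: -0.807 1.366  w: -3.566 6.937  eef: 0.000 0.212 0.466  τ: 4.241 0.561
step 8  θ: -0.877 1.503  w: -3.479 6.790  eef: 0.000 0.222 0.436  τ: 5.106 0.409
step 9  θ: -0.946 1.637  w: -3.364 6.652  eef: 0.000 0.230 0.405  τ: 5.745 0.180
step 10  θ: -1.012 1.768  w: -3.228 6.518  eef: 0.000 0.236 0.372  τ: 6.237 -0.099
step 11  θ: -1.075 1.897  w: -3.070 6.386  eef: 0.000 0.241 0.340  τ: 6.637 -0.407
step 12  θ: -1.134 2.023  w: -2.891 6.257  eef: 0.000 0.244 0.307  τ: 6.986 -0.728
step 13  θ: -1.190 2.147  w: -2.691 6.132  eef: 0.000 0.246 0.274  τ: 7.322 -1.051
step 14  θ: -1.242 2.268  w: -2.464 6.014  eef: 0.000 0.247 0.241  τ: 7.679 -1.367
step 15  θ: -1.288 2.387  w: -2.205 5.909  eef: 0.000 0.246 0.210  τ: 8.102 -1.672
step 16  θ: -1.329 2.504  w: -1.903 5.825  eef: 0.000 0.244 0.179  τ: 8.655 -1.963
step 17  θ: -1.364 2.620  w: -1.543 5.774  eef: 0.000 0.242 0.150  τ: 9.449 -2.243
step 18  θ: -1.390 2.735  w: -1.096 5.779  eef: 0.000 0.240 0.122  τ: 10.684 -2.522
step 19  θ: -1.406 2.852  w: -0.511 5.879  eef: 0.000 0.238 0.096  τ: 12.726 -2.821
step 20  θ: -1.409 2.972  w: 0.298 6.144  eef: 0.000 0.236 0.072  τ: 15.632 -3.176
step 21  θ: -1.392 3.100  w: 1.399 6.594  eef: 0.000 0.237 0.051  τ: 9.237 -3.459
step 22  θ: -1.363 3.222  w: 1.482 5.632  eef: 0.000 0.241 0.035  τ: -17.306 -2.751
step 23  θ: -1.366 3.287  w: -1.794 0.981  eef: 0.000 0.245 0.022  τ: -17.069 -0.585
step 24  θ: -1.429 3.280  w: -4.489 -1.652  eef: 0.000 0.245 0.008  τ: -12.312 0.414
step 25  θ: -1.537 3.237  w: -6.327 -2.554  eef: 0.000 0.243 -0.010  τ: -7.223 0.448
step 26  θ: -1.675 3.187  w: -7.444 -2.493  eef: 0.000 0.240 -0.034  τ: 0.218 -0.049
step 27  θ: -1.826 3.146  w: -7.637 -1.598  eef: 0.000 0.234 -0.062  τ: 7.428 -0.900
step 28  θ: -1.973 3.128  w: -7.033 -0.243  eef: 0.000 0.224 -0.092  τ: 9.815 -1.820
step 29  θ: -2.106 3.133  w: -6.302 0.731  eef: 0.000 0.209 -0.122  τ: 9.079 -2.410
step 30  θ: -2.227 3.152  w: -5.772 1.134  eef: 0.000 0.191 -0.149  τ: 8.220 -2.654
step 31  θ: -2.338 3.176  w: -5.374 1.240  eef: 0.000 0.170 -0.173  τ: 8.426 -2.736
step 32  θ: -2.441 3.201  w: -4.926 1.348  eef: 0.000 0.147 -0.193  τ: 9.461 -2.812
step 33  θ: -2.534 3.231  w: -4.319 1.585  eef: 0.000 0.124 -0.209  τ: 10.580 -2.924
step 34  θ: -2.612 3.266  w: -3.558 1.911  eef: 0.000 0.102 -0.222  τ: 11.078 -3.032
step 35  θ: -2.675 3.307  w: -2.741 2.200  eef: 0.000 0.081 -0.233  τ: 10.639 -3.067
step 36  θ: -2.723 3.353  w: -1.988 2.344  eef: 0.000 0.063 -0.242  τ: 9.503 -2.993
step 37  θ: -2.756 3.399  w: -1.375 2.324  eef: 0.000 0.048 -0.249  τ: 8.136 -2.831
step 38  θ: -2.779 3.444  w: -0.909 2.192  eef: 0.000 0.035 -0.255  τ: 6.854 -2.630
step 39  θ: -2.794 3.487  w: -0.566 2.014  eef: 0.000 0.025 -0.261  τ: 5.774 -2.435
step 40  θ: -2.803 3.525  w: -0.318 1.834  eef: 0.000 0.017 -0.266  τ: 4.906 -2.269
step 41  θ: -2.807 3.560  w: -0.140 1.671  eef: 0.000 0.010 -0.270  τ: 4.223 -2.139
step 42  θ: -2.809 3.592  w: -0.015 1.531  eef: 0.000 0.006 -0.275  τ: 3.690 -2.045
step 43  θ: -2.808 3.621  w: 0.069 1.413  eef: 0.000 0.002 -0.279  τ: 3.281 -1.978
step 44  θ: -2.806 3.649  w: 0.124 1.314  eef: 0.000 -0.001 -0.283  τ: 2.969 -1.936
step 45  θ: -2.804 3.674  w: 0.156 1.231  eef: 0.000 -0.004 -0.286  τ: 2.732 -1.911
step 46  θ: -2.800 3.698  w: 0.171 1.161  eef: 0.000 -0.006 -0.290  τ: 2.555 -1.899
step 47  θ: -2.797 3.720  w: 0.174 1.100  eef: 0.000 -0.007 -0.293  τ: 2.424 -1.896
step 48  θ: -2.794 3.742  w: 0.169 1.047  eef: 0.000 -0.009 -0.297  τ: 2.330 -1.900
step 49  θ: -2.790 3.762  w: 0.158 0.999  eef: 0.000 -0.010 -0.300  τ: 2.265 -1.909
step 50  θ: -2.787 3.782  w: 0.143 0.956  eef: 0.000 -0.011 -0.303  τ: 2.221 -1.920
step 51  θ: -2.785 3.801  w: 0.125 0.917  eef: 0.000 -0.013 -0.306  τ: 2.194 -1.933
step 52  θ: -2.782 3.819  w: 0.107 0.880  eef: 0.000 -0.014 -0.309  τ: 2.179 -1.946
step 53  θ: -2.780 3.836  w: 0.089 0.846  eef: 0.000 -0.015 -0.312
any joint saturated: no


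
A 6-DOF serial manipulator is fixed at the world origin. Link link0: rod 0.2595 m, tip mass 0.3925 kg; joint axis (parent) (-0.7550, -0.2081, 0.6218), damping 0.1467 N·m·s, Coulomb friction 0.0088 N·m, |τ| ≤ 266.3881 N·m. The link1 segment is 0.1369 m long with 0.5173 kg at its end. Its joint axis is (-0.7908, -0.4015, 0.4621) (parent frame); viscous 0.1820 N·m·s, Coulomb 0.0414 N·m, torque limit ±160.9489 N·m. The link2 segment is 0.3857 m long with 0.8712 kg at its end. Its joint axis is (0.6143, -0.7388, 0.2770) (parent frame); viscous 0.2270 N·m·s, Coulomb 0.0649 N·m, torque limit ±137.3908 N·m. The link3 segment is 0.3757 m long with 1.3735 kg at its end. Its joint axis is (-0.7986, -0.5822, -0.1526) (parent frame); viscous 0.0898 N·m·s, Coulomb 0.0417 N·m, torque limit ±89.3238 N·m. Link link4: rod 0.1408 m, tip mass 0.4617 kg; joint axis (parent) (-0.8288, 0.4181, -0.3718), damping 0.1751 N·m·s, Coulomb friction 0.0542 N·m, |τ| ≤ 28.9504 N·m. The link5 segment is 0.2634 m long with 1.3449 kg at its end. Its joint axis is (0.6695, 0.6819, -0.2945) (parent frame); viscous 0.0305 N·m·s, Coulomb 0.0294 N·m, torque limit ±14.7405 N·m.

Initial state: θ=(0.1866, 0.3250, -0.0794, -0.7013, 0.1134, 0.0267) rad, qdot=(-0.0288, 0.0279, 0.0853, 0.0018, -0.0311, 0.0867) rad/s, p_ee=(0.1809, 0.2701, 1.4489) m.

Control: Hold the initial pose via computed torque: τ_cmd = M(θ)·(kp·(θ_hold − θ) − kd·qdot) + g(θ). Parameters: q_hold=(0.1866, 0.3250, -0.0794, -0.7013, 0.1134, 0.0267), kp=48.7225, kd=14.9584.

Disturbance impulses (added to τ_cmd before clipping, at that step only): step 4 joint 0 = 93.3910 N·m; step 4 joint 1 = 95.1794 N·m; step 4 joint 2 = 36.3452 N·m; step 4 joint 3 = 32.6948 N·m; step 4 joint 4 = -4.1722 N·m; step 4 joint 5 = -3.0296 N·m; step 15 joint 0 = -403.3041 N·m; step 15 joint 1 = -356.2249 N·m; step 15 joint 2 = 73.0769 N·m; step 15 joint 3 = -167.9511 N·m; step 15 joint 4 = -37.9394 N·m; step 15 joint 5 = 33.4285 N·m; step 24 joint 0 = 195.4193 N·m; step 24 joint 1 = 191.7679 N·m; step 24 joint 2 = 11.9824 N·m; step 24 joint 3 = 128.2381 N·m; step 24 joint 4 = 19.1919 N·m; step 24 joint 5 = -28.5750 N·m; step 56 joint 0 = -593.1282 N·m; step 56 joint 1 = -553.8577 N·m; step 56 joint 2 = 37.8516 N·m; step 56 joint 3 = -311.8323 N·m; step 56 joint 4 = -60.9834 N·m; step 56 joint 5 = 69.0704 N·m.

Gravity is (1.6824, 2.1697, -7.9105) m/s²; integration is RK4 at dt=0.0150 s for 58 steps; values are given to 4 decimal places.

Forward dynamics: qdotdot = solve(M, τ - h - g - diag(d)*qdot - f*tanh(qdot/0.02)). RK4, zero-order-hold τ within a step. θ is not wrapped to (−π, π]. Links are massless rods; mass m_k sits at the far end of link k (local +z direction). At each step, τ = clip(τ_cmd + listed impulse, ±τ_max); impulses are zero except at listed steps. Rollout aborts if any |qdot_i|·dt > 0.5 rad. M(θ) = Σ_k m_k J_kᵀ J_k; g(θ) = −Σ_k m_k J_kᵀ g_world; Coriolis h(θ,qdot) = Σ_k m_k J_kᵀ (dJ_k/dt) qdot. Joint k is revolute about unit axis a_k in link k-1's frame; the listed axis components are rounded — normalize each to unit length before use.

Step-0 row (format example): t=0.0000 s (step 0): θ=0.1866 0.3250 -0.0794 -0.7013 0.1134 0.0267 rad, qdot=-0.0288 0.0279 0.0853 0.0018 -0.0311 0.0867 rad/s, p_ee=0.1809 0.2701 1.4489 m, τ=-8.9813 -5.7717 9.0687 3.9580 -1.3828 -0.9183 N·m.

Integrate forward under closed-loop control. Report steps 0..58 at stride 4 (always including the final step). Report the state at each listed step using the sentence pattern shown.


t=0.0600 s (step 4): θ=0.1860 0.3254 -0.0762 -0.7014 0.1126 0.0285 rad, qdot=-0.0065 0.0029 0.0255 -0.0011 -0.0054 0.0019 rad/s, p_ee=0.1796 0.2673 1.4495 m, τ=82.9954 88.4744 46.8227 36.5077 -5.9489 -3.9134 N·m.
t=0.1200 s (step 8): θ=0.1970 0.3802 -0.0302 -0.7701 0.0864 0.0661 rad, qdot=0.2224 0.4712 0.5285 -0.6697 -0.3452 0.4124 rad/s, p_ee=0.1638 0.2620 1.4343 m, τ=-22.7148 -18.9703 6.7799 0.4751 -1.2657 -0.7664 N·m.
t=0.1800 s (step 12): θ=0.2061 0.3912 -0.0139 -0.7885 0.0757 0.0781 rad, qdot=0.0761 -0.0052 0.0714 -0.0488 -0.0418 0.0371 rad/s, p_ee=0.1584 0.2609 1.4295 m, τ=-16.1846 -12.2510 9.1867 3.0772 -1.5390 -1.0206 N·m.
t=0.2400 s (step 16): θ=0.0230 0.5865 -0.0615 -0.8032 0.0740 0.0935 rad, qdot=-22.4421 23.4549 -5.4571 -0.7023 0.0819 2.9960 rad/s, p_ee=0.1579 0.2553 1.4234 m, τ=44.5571 23.2687 -4.6294 25.2277 4.2349 -4.7960 N·m.
t=0.3000 s (step 20): θ=-0.6240 1.1644 -0.1887 -0.6450 0.0929 0.2610 rad, qdot=-4.2842 2.9053 -0.6318 2.5525 0.0878 1.5062 rad/s, p_ee=0.1544 0.2253 1.3897 m, τ=10.6805 -3.8383 15.5236 9.0256 -1.7977 -2.6066 N·m.
t=0.3600 s (step 24): θ=-0.7151 1.2003 -0.2022 -0.5528 0.0938 0.2943 rad, qdot=0.4077 -0.9302 0.0456 0.7114 0.0055 -0.1164 rad/s, p_ee=0.1495 0.2153 1.3945 m, τ=194.1531 160.9489 26.7200 89.3238 16.7891 -14.7405 N·m.
t=0.4200 s (step 28): θ=-0.4971 1.0207 -0.1425 -0.5861 0.1833 0.3637 rad, qdot=3.4201 -3.0260 0.8135 -0.3818 0.7539 0.4300 rad/s, p_ee=0.1373 0.2386 1.4096 m, τ=-28.6634 -29.5398 7.8954 -9.4040 -3.5773 1.0485 N·m.
t=0.4800 s (step 32): θ=-0.3306 0.8631 -0.1087 -0.5978 0.1997 0.3574 rad, qdot=2.2262 -2.2476 0.3616 -0.0777 -0.0224 -0.4541 rad/s, p_ee=0.1306 0.2492 1.4261 m, τ=-17.0931 -17.6471 8.2978 -3.5222 -2.3579 0.2037 N·m.
t=0.5400 s (step 36): θ=-0.2204 0.7475 -0.0943 -0.6007 0.1943 0.3233 rad, qdot=1.5142 -1.6406 0.1425 -0.0483 -0.1304 -0.6368 rad/s, p_ee=0.1314 0.2537 1.4384 m, τ=-12.5809 -12.5595 9.6609 -0.5082 -2.1684 -0.2723 N·m.
t=0.6000 s (step 40): θ=-0.1436 0.6630 -0.0894 -0.6047 0.1858 0.2850 rad, qdot=1.0879 -1.2073 0.0363 -0.0891 -0.1464 -0.6257 rad/s, p_ee=0.1365 0.2566 1.4460 m, τ=-11.0217 -10.3357 10.8424 1.0780 -2.2007 -0.5456 N·m.
t=0.6600 s (step 44): θ=-0.0869 0.6002 -0.0887 -0.6112 0.1773 0.2496 rad, qdot=0.8279 -0.9115 -0.0033 -0.1296 -0.1320 -0.5512 rad/s, p_ee=0.1434 0.2590 1.4503 m, τ=-10.6438 -9.3531 11.5891 1.9203 -2.2647 -0.7000 N·m.
t=0.7200 s (step 48): θ=-0.0428 0.5522 -0.0892 -0.6198 0.1700 0.2192 rad, qdot=0.6585 -0.7069 -0.0105 -0.1529 -0.1097 -0.4655 rad/s, p_ee=0.1505 0.2611 1.4523 m, τ=-10.6920 -8.9016 11.9680 2.3845 -2.3092 -0.7856 N·m.
t=0.7800 s (step 52): θ=-0.0074 0.5147 -0.0899 -0.6291 0.1640 0.1937 rad, qdot=0.5320 -0.5550 -0.0093 -0.1559 -0.0930 -0.3855 rad/s, p_ee=0.1569 0.2630 1.4529 m, τ=-10.8637 -8.6755 12.1396 2.6563 -2.3300 -0.8326 N·m.
t=0.8400 s (step 56): θ=0.0213 0.4851 -0.0904 -0.6382 0.1588 0.1728 rad, qdot=0.4326 -0.4394 -0.0061 -0.1465 -0.0805 -0.3168 rad/s, p_ee=0.1623 0.2646 1.4527 m, τ=-266.3881 -160.9489 50.0462 -89.3238 -28.9504 14.7405 N·m.
t=0.8700 s (step 58): θ=-0.3940 0.8918 -0.1944 -0.5948 0.0855 0.1923 rad, qdot=-13.3664 11.8426 -2.9179 3.8421 -2.6770 2.0240 rad/s, p_ee=0.1575 0.2453 1.4311 m.


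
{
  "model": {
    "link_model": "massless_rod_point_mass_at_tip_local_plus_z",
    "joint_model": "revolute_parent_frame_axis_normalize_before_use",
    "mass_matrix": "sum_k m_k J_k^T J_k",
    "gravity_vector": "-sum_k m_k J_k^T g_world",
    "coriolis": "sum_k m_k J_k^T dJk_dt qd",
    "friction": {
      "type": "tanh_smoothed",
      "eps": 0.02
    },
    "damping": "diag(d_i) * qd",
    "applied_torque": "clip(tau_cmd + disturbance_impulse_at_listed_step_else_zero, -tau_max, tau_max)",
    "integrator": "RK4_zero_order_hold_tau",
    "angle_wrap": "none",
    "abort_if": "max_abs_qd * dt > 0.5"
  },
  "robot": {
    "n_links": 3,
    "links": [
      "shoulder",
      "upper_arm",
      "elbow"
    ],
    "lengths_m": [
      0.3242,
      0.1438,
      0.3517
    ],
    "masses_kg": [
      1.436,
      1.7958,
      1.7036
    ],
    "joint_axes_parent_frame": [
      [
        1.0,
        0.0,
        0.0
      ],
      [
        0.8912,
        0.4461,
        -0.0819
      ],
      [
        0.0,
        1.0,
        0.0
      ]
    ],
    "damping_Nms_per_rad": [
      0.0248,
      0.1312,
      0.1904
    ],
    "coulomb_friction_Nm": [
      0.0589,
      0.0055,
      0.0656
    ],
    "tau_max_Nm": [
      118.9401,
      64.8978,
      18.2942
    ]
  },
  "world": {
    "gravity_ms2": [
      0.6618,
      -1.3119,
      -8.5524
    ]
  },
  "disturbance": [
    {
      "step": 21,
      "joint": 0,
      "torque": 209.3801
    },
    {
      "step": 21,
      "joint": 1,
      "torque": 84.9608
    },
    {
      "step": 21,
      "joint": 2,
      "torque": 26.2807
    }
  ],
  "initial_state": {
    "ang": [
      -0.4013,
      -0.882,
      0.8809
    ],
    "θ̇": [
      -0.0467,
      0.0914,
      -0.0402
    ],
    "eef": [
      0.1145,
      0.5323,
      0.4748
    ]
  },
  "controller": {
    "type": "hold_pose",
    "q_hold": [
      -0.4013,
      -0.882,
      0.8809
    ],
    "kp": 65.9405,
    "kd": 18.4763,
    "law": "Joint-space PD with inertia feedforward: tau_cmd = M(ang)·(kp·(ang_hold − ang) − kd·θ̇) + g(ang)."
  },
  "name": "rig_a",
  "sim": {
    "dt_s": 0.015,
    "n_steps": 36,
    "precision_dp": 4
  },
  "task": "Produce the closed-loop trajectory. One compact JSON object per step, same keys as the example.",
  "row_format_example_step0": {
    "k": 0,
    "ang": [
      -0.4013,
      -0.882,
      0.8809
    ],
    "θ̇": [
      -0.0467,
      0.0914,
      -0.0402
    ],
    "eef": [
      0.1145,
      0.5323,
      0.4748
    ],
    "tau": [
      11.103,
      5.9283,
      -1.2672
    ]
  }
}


{"k":1,"ang":[-0.4019,-0.8809,0.8804],"\u03b8\u0307":[-0.0298,0.0557,-0.0204],"eef":[0.1146,0.5324,0.4749],"tau":[11.0109,5.9311,-1.297]}
{"k":2,"ang":[-0.4022,-0.8802,0.8802],"\u03b8\u0307":[-0.018,0.0315,-0.0084],"eef":[0.1146,0.5325,0.4749],"tau":[10.9401,5.9323,-1.3133]}
{"k":3,"ang":[-0.4024,-0.8799,0.8802],"\u03b8\u0307":[-0.0101,0.0164,-0.0024],"eef":[0.1147,0.5325,0.4749],"tau":[10.8879,5.9324,-1.3185]}
{"k":4,"ang":[-0.4026,-0.8797,0.8801],"\u03b8\u0307":[-0.0052,0.0075,0.0001],"eef":[0.1147,0.5326,0.4749],"tau":[10.8507,5.9317,-1.3184]}
{"k":5,"ang":[-0.4026,-0.8796,0.8802],"\u03b8\u0307":[-0.0021,0.0024,0.0009],"eef":[0.1147,0.5326,0.4749],"tau":[10.8245,5.9306,-1.3165]}
{"k":6,"ang":[-0.4026,-0.8796,0.8802],"\u03b8\u0307":[-0.0002,-0.0006,0.0011],"eef":[0.1147,0.5326,0.4749],"tau":[10.8059,5.9294,-1.3145]}
{"k":7,"ang":[-0.4026,-0.8797,0.8802],"\u03b8\u0307":[0.001,-0.0023,0.0011],"eef":[0.1147,0.5326,0.4749],"tau":[10.7926,5.9282,-1.3127]}
{"k":8,"ang":[-0.4026,-0.8797,0.8802],"\u03b8\u0307":[0.0018,-0.0033,0.001],"eef":[0.1147,0.5326,0.4749],"tau":[10.783,5.9272,-1.3114]}
{"k":9,"ang":[-0.4026,-0.8798,0.8802],"\u03b8\u0307":[0.0022,-0.0038,0.0009],"eef":[0.1147,0.5326,0.4749],"tau":[10.7759,5.9265,-1.3105]}
{"k":10,"ang":[-0.4025,-0.8798,0.8802],"\u03b8\u0307":[0.0025,-0.0041,0.0008],"eef":[0.1147,0.5325,0.4749],"tau":[10.7707,5.9258,-1.3098]}
{"k":11,"ang":[-0.4025,-0.8799,0.8802],"\u03b8\u0307":[0.0026,-0.0042,0.0007],"eef":[0.1147,0.5325,0.4749],"tau":[10.7668,5.9254,-1.3093]}
{"k":12,"ang":[-0.4025,-0.8799,0.8802],"\u03b8\u0307":[0.0027,-0.0042,0.0007],"eef":[0.1147,0.5325,0.4749],"tau":[10.7637,5.9251,-1.309]}
{"k":13,"ang":[-0.4024,-0.88,0.8803],"\u03b8\u0307":[0.0027,-0.0042,0.0006],"eef":[0.1147,0.5325,0.4749],"tau":[10.7614,5.9249,-1.3087]}
{"k":14,"ang":[-0.4024,-0.8801,0.8803],"\u03b8\u0307":[0.0026,-0.0041,0.0006],"eef":[0.1147,0.5325,0.4749],"tau":[10.7596,5.9247,-1.3085]}
{"k":15,"ang":[-0.4023,-0.8801,0.8803],"\u03b8\u0307":[0.0026,-0.004,0.0006],"eef":[0.1147,0.5325,0.4749],"tau":[10.7581,5.9247,-1.3084]}
{"k":16,"ang":[-0.4023,-0.8802,0.8803],"\u03b8\u0307":[0.0025,-0.0039,0.0006],"eef":[0.1147,0.5325,0.4749],"tau":[10.7569,5.9247,-1.3083]}
{"k":17,"ang":[-0.4023,-0.8802,0.8803],"\u03b8\u0307":[0.0024,-0.0038,0.0006],"eef":[0.1146,0.5325,0.4749],"tau":[10.7559,5.9247,-1.3082]}
{"k":18,"ang":[-0.4022,-0.8803,0.8803],"\u03b8\u0307":[0.0023,-0.0036,0.0006],"eef":[0.1146,0.5325,0.4749],"tau":[10.755,5.9248,-1.3081]}
{"k":19,"ang":[-0.4022,-0.8803,0.8803],"\u03b8\u0307":[0.0023,-0.0035,0.0006],"eef":[0.1146,0.5325,0.4749],"tau":[10.7543,5.9249,-1.308]}
{"k":20,"ang":[-0.4022,-0.8804,0.8803],"\u03b8\u0307":[0.0022,-0.0034,0.0006],"eef":[0.1146,0.5325,0.4749],"tau":[10.7537,5.925,-1.3079]}
{"k":21,"ang":[-0.4021,-0.8804,0.8803],"\u03b8\u0307":[0.0021,-0.0033,0.0006],"eef":[0.1146,0.5325,0.4749],"tau":[118.9401,64.8978,18.2942]}
{"k":22,"ang":[-0.3995,-0.8638,0.8801],"\u03b8\u0307":[0.3446,2.2432,-0.0409],"eef":[0.1174,0.5281,0.4816],"tau":[-20.1497,-10.9308,-6.8805]}
{"k":23,"ang":[-0.3952,-0.8346,0.8791],"\u03b8\u0307":[0.2305,1.6427,-0.0834],"eef":[0.1221,0.5204,0.4929],"tau":[-13.2213,-7.1821,-5.5475]}
{"k":24,"ang":[-0.3923,-0.8136,0.8779],"\u03b8\u0307":[0.1559,1.1487,-0.0777],"eef":[0.1253,0.5148,0.5008],"tau":[-7.8034,-4.2547,-4.602]}
{"k":25,"ang":[-0.3904,-0.7993,0.8769],"\u03b8\u0307":[0.1042,0.7582,-0.055],"eef":[0.1275,0.511,0.5062],"tau":[-3.5653,-1.9709,-3.9113]}
{"k":26,"ang":[-0.3891,-0.7902,0.8762],"\u03b8\u0307":[0.0664,0.4584,-0.0306],"eef":[0.1288,0.5084,0.5096],"tau":[-0.2503,-0.1902,-3.3919]}
{"k":27,"ang":[-0.3883,-0.785,0.8759],"\u03b8\u0307":[0.0373,0.2344,-0.0116],"eef":[0.1297,0.507,0.5115],"tau":[2.3409,1.1978,-2.9887]}
{"k":28,"ang":[-0.3879,-0.7827,0.8758],"\u03b8\u0307":[0.0143,0.0715,-0.001],"eef":[0.13,0.5063,0.5124],"tau":[4.362,2.2791,-2.6643]}
{"k":29,"ang":[-0.3878,-0.7825,0.8758],"\u03b8\u0307":[-0.0034,-0.0457,0.0037],"eef":[0.1301,0.5062,0.5125],"tau":[5.9283,3.1199,-2.4009]}
{"k":30,"ang":[-0.388,-0.7838,0.8759],"\u03b8\u0307":[-0.0164,-0.1289,0.0051],"eef":[0.1299,0.5065,0.512],"tau":[7.1356,3.7719,-2.1883]}
{"k":31,"ang":[-0.3883,-0.7862,0.876],"\u03b8\u0307":[-0.0257,-0.1869,0.0051],"eef":[0.1295,0.5072,0.5111],"tau":[8.0675,4.2788,-2.0177]}
{"k":32,"ang":[-0.3887,-0.7893,0.8761],"\u03b8\u0307":[-0.0324,-0.2256,0.0044],"eef":[0.129,0.5081,0.51],"tau":[8.7871,4.6723,-1.8812]}
{"k":33,"ang":[-0.3892,-0.7928,0.8761],"\u03b8\u0307":[-0.0371,-0.25,0.0035],"eef":[0.1284,0.5091,0.5087],"tau":[9.3415,4.9776,-1.7723]}
{"k":34,"ang":[-0.3898,-0.7967,0.8762],"\u03b8\u0307":[-0.04,-0.2637,0.0027],"eef":[0.1277,0.5103,0.5073],"tau":[9.7671,5.214,-1.6857]}
{"k":35,"ang":[-0.3904,-0.8007,0.8762],"\u03b8\u0307":[-0.0417,-0.2697,0.0021],"eef":[0.127,0.5114,0.5058],"tau":[10.0922,5.3967,-1.6167]}
{"k":36,"ang":[-0.3911,-0.8047,0.8762],"\u03b8\u0307":[-0.0422,-0.2701,0.0018],"eef":[0.1263,0.5126,0.5042]}


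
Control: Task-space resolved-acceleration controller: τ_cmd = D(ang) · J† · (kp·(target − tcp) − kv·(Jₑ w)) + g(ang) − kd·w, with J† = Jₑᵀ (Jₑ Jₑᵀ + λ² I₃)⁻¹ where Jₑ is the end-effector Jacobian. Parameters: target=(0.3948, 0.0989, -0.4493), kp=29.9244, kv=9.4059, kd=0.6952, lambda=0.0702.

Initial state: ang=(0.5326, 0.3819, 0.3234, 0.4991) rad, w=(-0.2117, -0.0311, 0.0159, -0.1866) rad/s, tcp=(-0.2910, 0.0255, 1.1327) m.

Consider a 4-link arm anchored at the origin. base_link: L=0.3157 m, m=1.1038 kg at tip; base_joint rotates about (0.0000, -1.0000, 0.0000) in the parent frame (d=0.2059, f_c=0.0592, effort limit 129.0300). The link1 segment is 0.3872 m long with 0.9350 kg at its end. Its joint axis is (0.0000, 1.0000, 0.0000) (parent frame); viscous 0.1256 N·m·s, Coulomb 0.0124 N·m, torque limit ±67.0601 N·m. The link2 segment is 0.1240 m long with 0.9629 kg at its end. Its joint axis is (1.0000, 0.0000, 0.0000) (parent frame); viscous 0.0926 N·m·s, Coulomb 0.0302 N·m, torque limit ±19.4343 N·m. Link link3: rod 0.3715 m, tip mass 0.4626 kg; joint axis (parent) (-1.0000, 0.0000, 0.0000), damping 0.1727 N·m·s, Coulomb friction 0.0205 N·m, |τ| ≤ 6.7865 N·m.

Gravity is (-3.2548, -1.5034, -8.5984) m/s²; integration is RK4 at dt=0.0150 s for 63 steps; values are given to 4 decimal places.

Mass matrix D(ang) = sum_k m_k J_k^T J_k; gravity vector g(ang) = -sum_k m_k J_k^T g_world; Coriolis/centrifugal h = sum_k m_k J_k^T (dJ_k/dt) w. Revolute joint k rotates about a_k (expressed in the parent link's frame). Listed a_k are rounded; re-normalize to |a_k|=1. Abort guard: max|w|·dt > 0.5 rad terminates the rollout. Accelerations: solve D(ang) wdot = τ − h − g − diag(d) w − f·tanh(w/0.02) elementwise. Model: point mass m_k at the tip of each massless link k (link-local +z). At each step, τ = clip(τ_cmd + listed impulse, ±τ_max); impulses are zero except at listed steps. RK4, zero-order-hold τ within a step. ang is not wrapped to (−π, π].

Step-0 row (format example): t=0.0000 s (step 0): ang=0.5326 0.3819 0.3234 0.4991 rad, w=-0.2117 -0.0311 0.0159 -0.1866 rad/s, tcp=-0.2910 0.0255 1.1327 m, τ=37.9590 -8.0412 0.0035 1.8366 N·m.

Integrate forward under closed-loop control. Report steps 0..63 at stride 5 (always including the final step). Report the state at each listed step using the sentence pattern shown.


t=0.0750 s (step 5): ang=0.8602 0.8263 0.3636 0.5518 rad, w=6.6505 8.3348 0.7241 1.0970 rad/s, tcp=-0.2687 0.0254 1.0735 m, τ=-1.3325 4.4738 -0.7067 0.4160 N·m.
t=0.1500 s (step 10): ang=1.3921 1.4420 0.3891 0.5997 rad, w=7.3487 7.8753 0.1160 0.3915 rad/s, tcp=-0.2675 0.0307 0.9203 m, τ=-18.8337 14.0486 -0.5845 0.4859 N·m.
t=0.2250 s (step 15): ang=1.9614 2.0041 0.4148 0.6558 rad, w=7.9393 7.1728 0.5358 1.0406 rad/s, tcp=-0.2551 0.0387 0.7405 m, τ=-17.4597 14.8384 -0.9086 -0.2265 N·m.
t=0.3000 s (step 20): ang=2.6113 2.5322 0.4579 0.7373 rad, w=9.6127 7.0193 0.8322 1.4230 rad/s, tcp=-0.2273 0.0477 0.5805 m, τ=-10.6209 17.1310 -0.9809 -0.4151 N·m.
t=0.3750 s (step 25): ang=3.4332 3.0850 0.5723 0.9104 rad, w=11.8080 7.7048 2.4320 3.4406 rad/s, tcp=-0.1965 0.0561 0.4890 m, τ=-8.1035 10.0239 -1.8044 -1.2549 N·m.
t=0.4500 s (step 30): ang=3.9419 3.4568 0.6914 1.0818 rad, w=0.3538 1.0434 0.5366 0.9484 rad/s, tcp=-0.1587 0.0623 0.5111 m, τ=-11.2536 -11.0728 -0.1155 1.0947 N·m.
t=0.5250 s (step 35): ang=3.6532 3.3277 0.7521 1.1821 rad, w=-6.8482 -3.5771 1.3207 1.9981 rad/s, tcp=-0.1062 0.0701 0.4974 m, τ=-2.1419 0.4399 -1.0375 -0.1057 N·m.
t=0.6000 s (step 40): ang=3.1349 3.0627 0.8669 1.3518 rad, w=-5.3167 -2.5272 1.2916 1.9979 rad/s, tcp=-0.0595 0.0786 0.4784 m, τ=3.7760 15.4435 -1.1988 -0.0365 N·m.
t=0.6750 s (step 45): ang=2.9626 3.0215 0.9344 1.4719 rad, w=0.2845 1.2276 0.7477 1.5008 rad/s, tcp=-0.0103 0.0905 0.4680 m, τ=0.8144 11.9740 -0.7897 0.0691 N·m.
t=0.7500 s (step 50): ang=3.0501 3.1700 0.9938 1.5948 rad, w=1.1631 2.1744 0.7483 1.6670 rad/s, tcp=0.0622 0.1061 0.4414 m, τ=-2.5678 1.6038 -0.8505 -0.2038 N·m.
t=0.8250 s (step 55): ang=3.0401 3.2848 1.0351 1.7049 rad, w=-1.5847 0.7677 0.3840 1.2675 rad/s, tcp=0.1477 0.1240 0.4055 m, τ=-2.4048 -2.4234 -0.5339 -0.1236 N·m.
t=0.9000 s (step 60): ang=2.8365 3.2987 1.0614 1.7909 rad, w=-3.5465 -0.2071 0.3424 1.0348 rad/s, tcp=0.2283 0.1394 0.3475 m, τ=-0.4671 -2.2719 -0.5697 -0.3208 N·m.
t=0.9450 s (step 63): ang=2.6673 3.2867 1.0761 1.8334 rad, w=-3.8915 -0.2766 0.3061 0.8430 rad/s, tcp=0.2715 0.1461 0.3022 m.


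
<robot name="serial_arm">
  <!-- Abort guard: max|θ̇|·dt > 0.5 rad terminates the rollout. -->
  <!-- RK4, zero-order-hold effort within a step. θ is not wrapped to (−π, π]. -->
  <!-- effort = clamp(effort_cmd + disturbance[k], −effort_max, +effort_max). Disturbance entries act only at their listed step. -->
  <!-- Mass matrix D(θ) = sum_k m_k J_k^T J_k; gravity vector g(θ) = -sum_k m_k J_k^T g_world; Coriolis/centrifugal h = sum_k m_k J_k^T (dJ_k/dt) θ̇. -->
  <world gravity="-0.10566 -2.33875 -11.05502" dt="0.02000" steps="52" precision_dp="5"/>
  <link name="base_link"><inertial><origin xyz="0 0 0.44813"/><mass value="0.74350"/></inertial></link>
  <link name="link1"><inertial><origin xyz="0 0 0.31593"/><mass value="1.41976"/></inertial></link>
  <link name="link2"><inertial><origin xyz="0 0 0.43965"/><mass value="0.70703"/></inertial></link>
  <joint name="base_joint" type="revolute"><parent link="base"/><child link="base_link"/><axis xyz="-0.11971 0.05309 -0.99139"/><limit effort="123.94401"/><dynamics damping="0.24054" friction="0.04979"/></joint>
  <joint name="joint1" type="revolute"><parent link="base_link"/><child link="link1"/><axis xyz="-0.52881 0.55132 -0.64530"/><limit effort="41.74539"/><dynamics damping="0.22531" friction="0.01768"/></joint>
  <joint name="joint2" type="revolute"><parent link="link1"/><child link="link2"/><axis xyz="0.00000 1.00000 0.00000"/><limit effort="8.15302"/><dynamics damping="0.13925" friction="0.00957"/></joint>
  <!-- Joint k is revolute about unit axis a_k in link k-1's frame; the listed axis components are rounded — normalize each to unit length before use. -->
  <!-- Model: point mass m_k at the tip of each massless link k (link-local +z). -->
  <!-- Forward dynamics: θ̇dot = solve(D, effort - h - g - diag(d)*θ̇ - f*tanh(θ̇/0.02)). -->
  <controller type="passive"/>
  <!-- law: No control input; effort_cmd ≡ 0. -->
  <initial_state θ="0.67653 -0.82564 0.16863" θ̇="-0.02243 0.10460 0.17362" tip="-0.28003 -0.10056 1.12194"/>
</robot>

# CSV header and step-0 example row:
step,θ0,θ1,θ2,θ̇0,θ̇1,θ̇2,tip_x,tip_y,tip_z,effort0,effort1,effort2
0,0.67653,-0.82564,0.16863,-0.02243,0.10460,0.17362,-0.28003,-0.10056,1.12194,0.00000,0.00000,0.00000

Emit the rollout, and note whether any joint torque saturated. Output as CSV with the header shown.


step,θ0,θ1,θ2,θ̇0,θ̇1,θ̇2,tip_x,tip_y,tip_z,effort0,effort1,effort2
1,0.67975,-0.83095,0.17809,0.31970,-0.61081,0.74305,-0.27836,-0.10124,1.12212,0.00000,0.00000,0.00000
2,0.68870,-0.84948,0.19761,0.56115,-1.23016,1.19307,-0.27797,-0.10376,1.12076,0.00000,0.00000,0.00000
3,0.70170,-0.87978,0.22528,0.72905,-1.79175,1.56183,-0.27892,-0.10808,1.11782,0.00000,0.00000,0.00000
4,0.71750,-0.92094,0.25970,0.84229,-2.32056,1.87134,-0.28119,-0.11413,1.11324,0.00000,0.00000,0.00000
5,0.73514,-0.97251,0.29983,0.91676,-2.83545,2.13543,-0.28478,-0.12180,1.10691,0.00000,0.00000,0.00000
6,0.75400,-1.03436,0.34486,0.96528,-3.34992,2.36096,-0.28965,-0.13095,1.09866,0.00000,0.00000,0.00000
7,0.77365,-1.10656,0.39402,0.99820,-3.87279,2.54908,-0.29577,-0.14140,1.08836,0.00000,0.00000,0.00000
8,0.79388,-1.18936,0.44655,1.02441,-4.40876,2.69651,-0.30311,-0.15296,1.07581,0.00000,0.00000,0.00000
9,0.81464,-1.28301,0.50157,1.05233,-4.95896,2.79690,-0.31166,-0.16544,1.06083,0.00000,0.00000,0.00000
10,0.83604,-1.38780,0.55806,1.09092,-5.52162,2.84210,-0.32146,-0.17864,1.04325,0.00000,0.00000,0.00000
11,0.85841,-1.50393,0.61483,1.15046,-6.09302,2.82330,-0.33251,-0.19241,1.02284,0.00000,0.00000,0.00000
12,0.88228,-1.63155,0.67051,1.24323,-6.66883,2.73176,-0.34486,-0.20669,0.99940,0.00000,0.00000,0.00000
13,0.90846,-1.77069,0.72356,1.38422,-7.24567,2.55858,-0.35849,-0.22149,0.97266,0.00000,0.00000,0.00000
14,0.93810,-1.92138,0.77224,1.59213,-7.82289,2.29368,-0.37330,-0.23690,0.94232,0.00000,0.00000,0.00000
15,0.97275,-2.08364,0.81461,1.89118,-8.40482,1.92354,-0.38908,-0.25314,0.90806,0.00000,0.00000,0.00000
16,1.01457,-2.25768,0.84835,2.31453,-9.00395,1.42784,-0.40541,-0.27047,0.86956,0.00000,0.00000,0.00000
17,1.06648,-2.44408,0.87067,2.91110,-9.64693,0.77429,-0.42165,-0.28921,0.82659,0.00000,0.00000,0.00000
18,1.13268,-2.64419,0.87792,3.75973,-10.38698,-0.09100,-0.43687,-0.30976,0.77917,0.00000,0.00000,0.00000
19,1.21944,-2.86087,0.86498,4.99766,-11.32437,-1.26976,-0.44981,-0.33266,0.72790,0.00000,0.00000,0.00000
20,1.33664,-3.09932,0.82352,6.83836,-12.56754,-3.00525,-0.45878,-0.35900,0.67488,0.00000,0.00000,0.00000
21,1.49535,-3.36115,0.73807,8.76833,-13.11467,-5.69366,-0.46106,-0.39152,0.62649,0.00000,0.00000,0.00000
22,1.64583,-3.57234,0.60508,5.33640,-7.08741,-7.07741,-0.45159,-0.43408,0.59606,0.00000,0.00000,0.00000
23,1.70494,-3.65208,0.47095,1.09810,-1.68029,-6.29298,-0.43099,-0.48034,0.57639,0.00000,0.00000,0.00000
24,1.70336,-3.65826,0.35186,-0.97755,0.71269,-5.69333,-0.40380,-0.52389,0.55443,0.00000,0.00000,0.00000
25,1.67139,-3.63052,0.24146,-2.12672,1.94606,-5.38271,-0.37174,-0.56338,0.52767,0.00000,0.00000,0.00000
26,1.62080,-3.58353,0.13544,-2.88176,2.69163,-5.24457,-0.33535,-0.59810,0.49615,0.00000,0.00000,0.00000
27,1.55771,-3.52482,0.03084,-3.39136,3.13468,-5.23496,-0.29493,-0.62734,0.46044,0.00000,0.00000,0.00000
28,1.48635,-3.45967,-0.07455,-3.71591,3.34459,-5.31615,-0.25073,-0.65029,0.42131,0.00000,0.00000,0.00000
29,1.40999,-3.39228,-0.18210,-3.89884,3.36499,-5.44275,-0.20307,-0.66607,0.37969,0.00000,0.00000,0.00000
30,1.33097,-3.32598,-0.29220,-3.99106,3.24547,-5.56408,-0.15246,-0.67388,0.33670,0.00000,0.00000,0.00000
31,1.25059,-3.26303,-0.40432,-4.04153,3.03538,-5.63830,-0.09958,-0.67309,0.29355,0.00000,0.00000,0.00000
32,1.16936,-3.20492,-0.51724,-4.07916,2.76653,-5.64126,-0.04531,-0.66343,0.25156,0.00000,0.00000,0.00000
33,1.08742,-3.15265,-0.62941,-4.11227,2.45215,-5.56217,0.00937,-0.64499,0.21198,0.00000,0.00000,0.00000
34,1.00488,-3.10708,-0.73914,-4.14004,2.09765,-5.39608,0.06343,-0.61828,0.17596,0.00000,0.00000,0.00000
35,0.92185,-3.06895,-0.84465,-4.16099,1.70897,-5.14055,0.11588,-0.58416,0.14441,0.00000,0.00000,0.00000
36,0.83846,-3.03887,-0.94415,-4.17601,1.29566,-4.79555,0.16585,-0.54381,0.11796,0.00000,0.00000,0.00000
37,0.75481,-3.01719,-1.03589,-4.18846,0.87145,-4.36431,0.21261,-0.49855,0.09689,0.00000,0.00000,0.00000
38,0.67090,-3.00396,-1.11819,-4.20370,0.45391,-3.85385,0.25568,-0.44979,0.08113,0.00000,0.00000,0.00000
39,0.58659,-2.99884,-1.18959,-4.22831,0.06350,-3.27520,0.29476,-0.39889,0.07032,0.00000,0.00000,0.00000
40,0.50152,-3.00097,-1.24882,-4.28484,-0.26453,-2.64050,0.32973,-0.34708,0.06385,0.00000,0.00000,0.00000
41,0.41511,-3.00900,-1.29498,-4.35879,-0.52657,-1.97192,0.36066,-0.29539,0.06092,0.00000,0.00000,0.00000
42,0.32703,-3.02149,-1.32761,-4.45253,-0.70673,-1.29002,0.38774,-0.24462,0.06075,0.00000,0.00000,0.00000
43,0.23687,-3.03665,-1.34664,-4.56692,-0.79399,-0.61670,0.41127,-0.19535,0.06255,0.00000,0.00000,0.00000
44,0.14424,-3.05261,-1.35248,-4.69652,-0.78702,0.02461,0.43159,-0.14797,0.06562,0.00000,0.00000,0.00000
45,0.04899,-3.06756,-1.34604,-4.82913,-0.69468,0.60866,0.44898,-0.10269,0.06938,0.00000,0.00000,0.00000
46,-0.04887,-3.07992,-1.32863,-4.95457,-0.53064,1.11872,0.46374,-0.05963,0.07342,0.00000,0.00000,0.00000
47,-0.14904,-3.08844,-1.30191,-5.05730,-0.31520,1.53726,0.47607,-0.01882,0.07746,0.00000,0.00000,0.00000
48,-0.25091,-3.09234,-1.26784,-5.12121,-0.07132,1.85063,0.48616,0.01972,0.08136,0.00000,0.00000,0.00000
49,-0.35341,-3.09137,-1.22867,-5.11664,0.16509,2.04711,0.49412,0.05603,0.08510,0.00000,0.00000,0.00000
50,-0.45513,-3.08585,-1.18673,-5.04343,0.38224,2.12815,0.50003,0.09012,0.08872,0.00000,0.00000,0.00000
51,-0.55463,-3.07633,-1.14429,-4.89264,0.56110,2.09805,0.50392,0.12202,0.09227,0.00000,0.00000,0.00000
52,-0.65027,-3.06378,-1.10348,-4.65767,0.68439,1.96741,0.50583,0.15175,0.09578,,,
# any joint saturated: no
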